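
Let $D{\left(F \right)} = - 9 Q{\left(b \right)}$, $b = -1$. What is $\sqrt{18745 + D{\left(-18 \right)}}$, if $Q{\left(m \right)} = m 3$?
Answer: $38 \sqrt{13} \approx 137.01$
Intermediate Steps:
$Q{\left(m \right)} = 3 m$
$D{\left(F \right)} = 27$ ($D{\left(F \right)} = - 9 \cdot 3 \left(-1\right) = \left(-9\right) \left(-3\right) = 27$)
$\sqrt{18745 + D{\left(-18 \right)}} = \sqrt{18745 + 27} = \sqrt{18772} = 38 \sqrt{13}$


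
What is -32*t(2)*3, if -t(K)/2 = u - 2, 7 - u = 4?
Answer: 192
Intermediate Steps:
u = 3 (u = 7 - 1*4 = 7 - 4 = 3)
t(K) = -2 (t(K) = -2*(3 - 2) = -2*1 = -2)
-32*t(2)*3 = -32*(-2)*3 = 64*3 = 192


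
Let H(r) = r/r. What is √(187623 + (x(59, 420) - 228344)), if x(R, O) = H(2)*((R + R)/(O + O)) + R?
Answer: I*√1793188005/210 ≈ 201.65*I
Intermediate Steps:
H(r) = 1
x(R, O) = R + R/O (x(R, O) = 1*((R + R)/(O + O)) + R = 1*((2*R)/((2*O))) + R = 1*((2*R)*(1/(2*O))) + R = 1*(R/O) + R = R/O + R = R + R/O)
√(187623 + (x(59, 420) - 228344)) = √(187623 + ((59 + 59/420) - 228344)) = √(187623 + (24839/420 - 228344)) = √(187623 - 95879641/420) = √(-17077981/420) = I*√1793188005/210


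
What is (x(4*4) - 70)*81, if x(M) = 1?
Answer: -5589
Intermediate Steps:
(x(4*4) - 70)*81 = (1 - 70)*81 = -69*81 = -5589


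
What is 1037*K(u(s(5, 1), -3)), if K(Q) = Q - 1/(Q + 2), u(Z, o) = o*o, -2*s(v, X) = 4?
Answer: 101626/11 ≈ 9238.7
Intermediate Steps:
s(v, X) = -2 (s(v, X) = -1/2*4 = -2)
u(Z, o) = o**2
K(Q) = Q - 1/(2 + Q)
1037*K(u(s(5, 1), -3)) = 1037*((-1 + ((-3)**2)**2 + 2*(-3)**2)/(2 + (-3)**2)) = 1037*((-1 + 9**2 + 2*9)/(2 + 9)) = 1037*((-1 + 81 + 18)/11) = 1037*((1/11)*98) = 1037*(98/11) = 101626/11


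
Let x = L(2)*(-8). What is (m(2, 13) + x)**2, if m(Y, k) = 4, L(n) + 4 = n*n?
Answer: 16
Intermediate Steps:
L(n) = -4 + n**2 (L(n) = -4 + n*n = -4 + n**2)
x = 0 (x = (-4 + 2**2)*(-8) = (-4 + 4)*(-8) = 0*(-8) = 0)
(m(2, 13) + x)**2 = (4 + 0)**2 = 4**2 = 16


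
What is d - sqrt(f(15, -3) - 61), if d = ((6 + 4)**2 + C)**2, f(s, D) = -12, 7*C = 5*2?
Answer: 504100/49 - I*sqrt(73) ≈ 10288.0 - 8.544*I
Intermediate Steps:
C = 10/7 (C = (5*2)/7 = (1/7)*10 = 10/7 ≈ 1.4286)
d = 504100/49 (d = ((6 + 4)**2 + 10/7)**2 = (10**2 + 10/7)**2 = (100 + 10/7)**2 = (710/7)**2 = 504100/49 ≈ 10288.)
d - sqrt(f(15, -3) - 61) = 504100/49 - sqrt(-12 - 61) = 504100/49 - sqrt(-73) = 504100/49 - I*sqrt(73)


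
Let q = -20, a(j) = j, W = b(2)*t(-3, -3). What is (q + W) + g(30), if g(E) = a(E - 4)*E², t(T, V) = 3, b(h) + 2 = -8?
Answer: 23350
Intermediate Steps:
b(h) = -10 (b(h) = -2 - 8 = -10)
W = -30 (W = -10*3 = -30)
g(E) = E²*(-4 + E) (g(E) = (E - 4)*E² = (-4 + E)*E² = E²*(-4 + E))
(q + W) + g(30) = (-20 - 30) + 30²*(-4 + 30) = -50 + 900*26 = -50 + 23400 = 23350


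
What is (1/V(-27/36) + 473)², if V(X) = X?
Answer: 2002225/9 ≈ 2.2247e+5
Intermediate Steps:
(1/V(-27/36) + 473)² = (1/(-27/36) + 473)² = (1/(-27*1/36) + 473)² = (1/(-¾) + 473)² = (-4/3 + 473)² = (1415/3)² = 2002225/9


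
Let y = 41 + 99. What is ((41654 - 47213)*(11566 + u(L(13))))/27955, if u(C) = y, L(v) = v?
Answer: -65073654/27955 ≈ -2327.8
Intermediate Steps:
y = 140
u(C) = 140
((41654 - 47213)*(11566 + u(L(13))))/27955 = ((41654 - 47213)*(11566 + 140))/27955 = -5559*11706*(1/27955) = -65073654*1/27955 = -65073654/27955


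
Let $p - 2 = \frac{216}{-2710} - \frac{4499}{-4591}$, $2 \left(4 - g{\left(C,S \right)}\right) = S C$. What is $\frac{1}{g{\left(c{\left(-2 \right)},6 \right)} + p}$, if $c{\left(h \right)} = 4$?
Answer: $- \frac{6220805}{31724513} \approx -0.19609$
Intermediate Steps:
$g{\left(C,S \right)} = 4 - \frac{C S}{2}$ ($g{\left(C,S \right)} = 4 - \frac{S C}{2} = 4 - \frac{C S}{2}$)
$p = \frac{18041927}{6220805}$ ($p = 2 + \left(\frac{216}{-2710} - \frac{4499}{-4591}\right) = 2 + \left(216 \left(- \frac{1}{2710}\right) - - \frac{4499}{4591}\right) = 2 + \left(- \frac{108}{1355} + \frac{4499}{4591}\right) = 2 + \frac{5600317}{6220805} = \frac{18041927}{6220805} \approx 2.9003$)
$\frac{1}{g{\left(c{\left(-2 \right)},6 \right)} + p} = \frac{1}{\left(4 - 2 \cdot 6\right) + \frac{18041927}{6220805}} = \frac{1}{\left(4 - 12\right) + \frac{18041927}{6220805}} = \frac{1}{-8 + \frac{18041927}{6220805}} = \frac{1}{- \frac{31724513}{6220805}} = - \frac{6220805}{31724513}$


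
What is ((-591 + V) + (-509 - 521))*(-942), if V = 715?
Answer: 853452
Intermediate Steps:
((-591 + V) + (-509 - 521))*(-942) = ((-591 + 715) + (-509 - 521))*(-942) = (124 - 1030)*(-942) = -906*(-942) = 853452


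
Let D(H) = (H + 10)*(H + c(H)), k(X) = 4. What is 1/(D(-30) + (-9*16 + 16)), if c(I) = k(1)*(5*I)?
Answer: 1/12472 ≈ 8.0180e-5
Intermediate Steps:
c(I) = 20*I (c(I) = 4*(5*I) = 20*I)
D(H) = 21*H*(10 + H) (D(H) = (H + 10)*(H + 20*H) = (10 + H)*(21*H) = 21*H*(10 + H))
1/(D(-30) + (-9*16 + 16)) = 1/(21*(-30)*(10 - 30) + (-9*16 + 16)) = 1/(21*(-30)*(-20) + (-144 + 16)) = 1/(12600 - 128) = 1/12472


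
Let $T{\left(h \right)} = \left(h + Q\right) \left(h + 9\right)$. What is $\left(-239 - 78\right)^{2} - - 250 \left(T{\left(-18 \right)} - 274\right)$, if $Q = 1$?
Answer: $70239$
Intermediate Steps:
$T{\left(h \right)} = \left(1 + h\right) \left(9 + h\right)$ ($T{\left(h \right)} = \left(h + 1\right) \left(h + 9\right) = \left(1 + h\right) \left(9 + h\right)$)
$\left(-239 - 78\right)^{2} - - 250 \left(T{\left(-18 \right)} - 274\right) = \left(-239 - 78\right)^{2} - - 250 \left(\left(9 + \left(-18\right)^{2} + 10 \left(-18\right)\right) - 274\right) = \left(-317\right)^{2} - - 250 \left(\left(9 + 324 - 180\right) - 274\right) = 100489 - - 250 \left(153 - 274\right) = 100489 - \left(-250\right) \left(-121\right) = 100489 - 30250 = 70239$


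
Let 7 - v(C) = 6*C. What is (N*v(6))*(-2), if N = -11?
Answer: -638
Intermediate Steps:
v(C) = 7 - 6*C
(N*v(6))*(-2) = -11*(7 - 6*6)*(-2) = -11*(7 - 36)*(-2) = -11*(-29)*(-2) = 319*(-2) = -638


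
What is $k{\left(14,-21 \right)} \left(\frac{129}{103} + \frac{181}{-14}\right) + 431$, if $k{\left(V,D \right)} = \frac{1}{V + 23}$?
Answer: $\frac{22978737}{53354} \approx 430.68$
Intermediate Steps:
$k{\left(V,D \right)} = \frac{1}{23 + V}$
$k{\left(14,-21 \right)} \left(\frac{129}{103} + \frac{181}{-14}\right) + 431 = \frac{\frac{129}{103} + \frac{181}{-14}}{23 + 14} + 431 = \frac{129 \cdot \frac{1}{103} + 181 \left(- \frac{1}{14}\right)}{37} + 431 = \frac{\frac{129}{103} - \frac{181}{14}}{37} + 431 = \frac{1}{37} \left(- \frac{16837}{1442}\right) + 431 = - \frac{16837}{53354} + 431 = \frac{22978737}{53354}$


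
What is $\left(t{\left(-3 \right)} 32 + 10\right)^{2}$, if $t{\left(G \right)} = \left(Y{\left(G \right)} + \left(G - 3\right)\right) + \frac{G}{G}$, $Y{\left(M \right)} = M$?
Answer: $60516$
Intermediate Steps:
$t{\left(G \right)} = -2 + 2 G$ ($t{\left(G \right)} = \left(G + \left(G - 3\right)\right) + \frac{G}{G} = \left(G + \left(-3 + G\right)\right) + 1 = \left(-3 + 2 G\right) + 1 = -2 + 2 G$)
$\left(t{\left(-3 \right)} 32 + 10\right)^{2} = \left(\left(-2 + 2 \left(-3\right)\right) 32 + 10\right)^{2} = \left(\left(-2 - 6\right) 32 + 10\right)^{2} = \left(\left(-8\right) 32 + 10\right)^{2} = \left(-256 + 10\right)^{2} = \left(-246\right)^{2} = 60516$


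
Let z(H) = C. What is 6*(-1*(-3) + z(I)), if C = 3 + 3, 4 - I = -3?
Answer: 54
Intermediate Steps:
I = 7 (I = 4 - 1*(-3) = 4 + 3 = 7)
C = 6
z(H) = 6
6*(-1*(-3) + z(I)) = 6*(-1*(-3) + 6) = 6*(3 + 6) = 6*9 = 54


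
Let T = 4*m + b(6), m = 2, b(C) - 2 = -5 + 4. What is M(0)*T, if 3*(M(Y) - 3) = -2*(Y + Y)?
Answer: 27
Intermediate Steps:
b(C) = 1 (b(C) = 2 + (-5 + 4) = 2 - 1 = 1)
T = 9 (T = 4*2 + 1 = 8 + 1 = 9)
M(Y) = 3 - 4*Y/3 (M(Y) = 3 + (-2*(Y + Y))/3 = 3 + (-4*Y)/3 = 3 - 4*Y/3)
M(0)*T = (3 - 4/3*0)*9 = (3 + 0)*9 = 3*9 = 27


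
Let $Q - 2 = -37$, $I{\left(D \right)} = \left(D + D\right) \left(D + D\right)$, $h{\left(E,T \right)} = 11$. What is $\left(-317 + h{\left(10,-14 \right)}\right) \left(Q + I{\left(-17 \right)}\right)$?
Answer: $-343026$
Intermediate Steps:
$I{\left(D \right)} = 4 D^{2}$ ($I{\left(D \right)} = 2 D 2 D = 4 D^{2}$)
$Q = -35$ ($Q = 2 - 37 = -35$)
$\left(-317 + h{\left(10,-14 \right)}\right) \left(Q + I{\left(-17 \right)}\right) = \left(-317 + 11\right) \left(-35 + 4 \left(-17\right)^{2}\right) = - 306 \left(-35 + 4 \cdot 289\right) = - 306 \left(-35 + 1156\right) = \left(-306\right) 1121 = -343026$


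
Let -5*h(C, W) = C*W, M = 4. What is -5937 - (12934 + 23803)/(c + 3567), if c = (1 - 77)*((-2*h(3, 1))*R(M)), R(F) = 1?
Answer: -103362808/17379 ≈ -5947.6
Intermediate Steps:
h(C, W) = -C*W/5
c = -456/5 (c = (1 - 77)*(-(-2)*3/5*1) = -76*(-2*(-⅗)) = -456/5 ≈ -91.200)
-5937 - (12934 + 23803)/(c + 3567) = -5937 - (12934 + 23803)/(-456/5 + 3567) = -5937 - 36737/17379/5 = -5937 - 36737*5/17379 = -5937 - 1*183685/17379 = -5937 - 183685/17379 = -103362808/17379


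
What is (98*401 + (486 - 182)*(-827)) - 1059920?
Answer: -1272030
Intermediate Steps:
(98*401 + (486 - 182)*(-827)) - 1059920 = (39298 + 304*(-827)) - 1059920 = (39298 - 251408) - 1059920 = -212110 - 1059920 = -1272030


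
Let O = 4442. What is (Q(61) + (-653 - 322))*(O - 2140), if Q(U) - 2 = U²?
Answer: 6325896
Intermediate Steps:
Q(U) = 2 + U²
(Q(61) + (-653 - 322))*(O - 2140) = ((2 + 61²) + (-653 - 322))*(4442 - 2140) = ((2 + 3721) - 975)*2302 = (3723 - 975)*2302 = 2748*2302 = 6325896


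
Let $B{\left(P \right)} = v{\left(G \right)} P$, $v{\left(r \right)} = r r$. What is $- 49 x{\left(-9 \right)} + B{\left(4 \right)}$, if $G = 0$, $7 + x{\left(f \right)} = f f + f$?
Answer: $-3185$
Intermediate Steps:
$x{\left(f \right)} = -7 + f + f^{2}$ ($x{\left(f \right)} = -7 + \left(f f + f\right) = -7 + \left(f^{2} + f\right) = -7 + \left(f + f^{2}\right) = -7 + f + f^{2}$)
$v{\left(r \right)} = r^{2}$
$B{\left(P \right)} = 0$ ($B{\left(P \right)} = 0^{2} P = 0 P = 0$)
$- 49 x{\left(-9 \right)} + B{\left(4 \right)} = - 49 \left(-7 - 9 + \left(-9\right)^{2}\right) + 0 = - 49 \left(-7 - 9 + 81\right) + 0 = \left(-49\right) 65 + 0 = -3185 + 0 = -3185$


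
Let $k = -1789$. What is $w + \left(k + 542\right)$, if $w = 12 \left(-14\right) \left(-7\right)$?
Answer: $-71$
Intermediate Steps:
$w = 1176$ ($w = \left(-168\right) \left(-7\right) = 1176$)
$w + \left(k + 542\right) = 1176 + \left(-1789 + 542\right) = 1176 - 1247 = -71$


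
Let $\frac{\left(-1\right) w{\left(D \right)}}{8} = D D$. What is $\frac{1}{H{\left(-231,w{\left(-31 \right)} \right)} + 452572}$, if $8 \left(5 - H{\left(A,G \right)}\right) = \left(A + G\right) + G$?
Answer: $\frac{8}{3636223} \approx 2.2001 \cdot 10^{-6}$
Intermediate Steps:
$w{\left(D \right)} = - 8 D^{2}$ ($w{\left(D \right)} = - 8 D D = - 8 D^{2}$)
$H{\left(A,G \right)} = 5 - \frac{G}{4} - \frac{A}{8}$ ($H{\left(A,G \right)} = 5 - \frac{\left(A + G\right) + G}{8} = 5 - \frac{A + 2 G}{8} = 5 - \left(\frac{G}{4} + \frac{A}{8}\right) = 5 - \frac{G}{4} - \frac{A}{8}$)
$\frac{1}{H{\left(-231,w{\left(-31 \right)} \right)} + 452572} = \frac{1}{\left(5 - \frac{\left(-8\right) \left(-31\right)^{2}}{4} - - \frac{231}{8}\right) + 452572} = \frac{1}{\left(5 - \frac{\left(-8\right) 961}{4} + \frac{231}{8}\right) + 452572} = \frac{1}{\left(5 - -1922 + \frac{231}{8}\right) + 452572} = \frac{1}{\left(5 + 1922 + \frac{231}{8}\right) + 452572} = \frac{1}{\frac{15647}{8} + 452572} = \frac{1}{\frac{3636223}{8}} = \frac{8}{3636223}$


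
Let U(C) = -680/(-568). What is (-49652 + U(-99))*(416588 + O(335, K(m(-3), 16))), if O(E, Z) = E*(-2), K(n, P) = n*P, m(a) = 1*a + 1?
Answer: -20650662606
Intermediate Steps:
m(a) = 1 + a (m(a) = a + 1 = 1 + a)
U(C) = 85/71 (U(C) = -680*(-1/568) = 85/71)
K(n, P) = P*n
O(E, Z) = -2*E
(-49652 + U(-99))*(416588 + O(335, K(m(-3), 16))) = (-49652 + 85/71)*(416588 - 2*335) = -3525207*(416588 - 670)/71 = -3525207/71*415918 = -20650662606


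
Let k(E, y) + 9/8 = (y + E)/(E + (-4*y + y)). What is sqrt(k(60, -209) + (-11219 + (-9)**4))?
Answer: 7*I*sqrt(718062018)/2748 ≈ 68.259*I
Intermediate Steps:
k(E, y) = -9/8 + (E + y)/(E - 3*y) (k(E, y) = -9/8 + (y + E)/(E + (-4*y + y)) = -9/8 + (E + y)/(E - 3*y))
sqrt(k(60, -209) + (-11219 + (-9)**4)) = sqrt((-1*60 + 35*(-209))/(8*(60 - 3*(-209))) + (-11219 + (-9)**4)) = sqrt((-60 - 7315)/(8*(60 + 627)) + (-11219 + 6561)) = sqrt((1/8)*(-7375)/687 - 4658) = sqrt((1/8)*(1/687)*(-7375) - 4658) = sqrt(-7375/5496 - 4658) = sqrt(-25607743/5496) = 7*I*sqrt(718062018)/2748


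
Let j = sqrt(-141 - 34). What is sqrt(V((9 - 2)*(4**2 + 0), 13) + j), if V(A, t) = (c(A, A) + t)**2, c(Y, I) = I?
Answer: sqrt(15625 + 5*I*sqrt(7)) ≈ 125.0 + 0.0529*I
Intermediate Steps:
V(A, t) = (A + t)**2
j = 5*I*sqrt(7) (j = sqrt(-175) = 5*I*sqrt(7) ≈ 13.229*I)
sqrt(V((9 - 2)*(4**2 + 0), 13) + j) = sqrt(((9 - 2)*(4**2 + 0) + 13)**2 + 5*I*sqrt(7)) = sqrt((7*(16 + 0) + 13)**2 + 5*I*sqrt(7)) = sqrt((7*16 + 13)**2 + 5*I*sqrt(7)) = sqrt((112 + 13)**2 + 5*I*sqrt(7)) = sqrt(125**2 + 5*I*sqrt(7)) = sqrt(15625 + 5*I*sqrt(7))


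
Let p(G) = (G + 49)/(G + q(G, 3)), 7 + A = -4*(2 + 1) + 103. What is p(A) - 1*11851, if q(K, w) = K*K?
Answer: -12088001/1020 ≈ -11851.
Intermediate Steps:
q(K, w) = K²
A = 84 (A = -7 + (-4*(2 + 1) + 103) = -7 + (-4*3 + 103) = -7 + (-12 + 103) = -7 + 91 = 84)
p(G) = (49 + G)/(G + G²) (p(G) = (G + 49)/(G + G²) = (49 + G)/(G + G²))
p(A) - 1*11851 = (49 + 84)/(84*(1 + 84)) - 1*11851 = (1/84)*133/85 - 11851 = (1/84)*(1/85)*133 - 11851 = 19/1020 - 11851 = -12088001/1020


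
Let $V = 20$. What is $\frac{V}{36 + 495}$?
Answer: $\frac{20}{531} \approx 0.037665$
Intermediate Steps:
$\frac{V}{36 + 495} = \frac{1}{36 + 495} \cdot 20 = \frac{1}{531} \cdot 20 = \frac{20}{531}$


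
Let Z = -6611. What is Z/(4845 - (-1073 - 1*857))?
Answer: -6611/6775 ≈ -0.97579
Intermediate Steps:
Z/(4845 - (-1073 - 1*857)) = -6611/(4845 - (-1073 - 1*857)) = -6611/(4845 - (-1073 - 857)) = -6611/(4845 - 1*(-1930)) = -6611/(4845 + 1930) = -6611/6775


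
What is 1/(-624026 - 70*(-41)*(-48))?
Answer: -1/761786 ≈ -1.3127e-6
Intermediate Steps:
1/(-624026 - 70*(-41)*(-48)) = 1/(-624026 + 2870*(-48)) = 1/(-624026 - 137760) = 1/(-761786) = -1/761786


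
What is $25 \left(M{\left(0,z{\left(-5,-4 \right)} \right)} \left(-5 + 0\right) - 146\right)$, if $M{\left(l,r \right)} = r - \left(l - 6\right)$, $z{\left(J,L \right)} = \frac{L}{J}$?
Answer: $-4500$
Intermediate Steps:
$M{\left(l,r \right)} = 6 + r - l$ ($M{\left(l,r \right)} = r - \left(l - 6\right) = r - \left(-6 + l\right) = 6 + r - l$)
$25 \left(M{\left(0,z{\left(-5,-4 \right)} \right)} \left(-5 + 0\right) - 146\right) = 25 \left(\left(6 - \frac{4}{-5} - 0\right) \left(-5 + 0\right) - 146\right) = 25 \left(\left(6 - - \frac{4}{5} + 0\right) \left(-5\right) - 146\right) = 25 \left(\left(6 + \frac{4}{5} + 0\right) \left(-5\right) - 146\right) = 25 \left(\frac{34}{5} \left(-5\right) - 146\right) = 25 \left(-34 - 146\right) = 25 \left(-180\right) = -4500$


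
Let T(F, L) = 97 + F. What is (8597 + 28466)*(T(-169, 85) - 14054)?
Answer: -523551938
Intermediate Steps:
(8597 + 28466)*(T(-169, 85) - 14054) = (8597 + 28466)*((97 - 169) - 14054) = 37063*(-72 - 14054) = 37063*(-14126) = -523551938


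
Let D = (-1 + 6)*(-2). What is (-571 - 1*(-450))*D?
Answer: 1210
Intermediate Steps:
D = -10 (D = 5*(-2) = -10)
(-571 - 1*(-450))*D = (-571 - 1*(-450))*(-10) = (-571 + 450)*(-10) = -121*(-10) = 1210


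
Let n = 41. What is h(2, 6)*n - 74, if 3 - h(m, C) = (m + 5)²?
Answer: -1960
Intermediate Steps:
h(m, C) = 3 - (5 + m)² (h(m, C) = 3 - (m + 5)² = 3 - (5 + m)²)
h(2, 6)*n - 74 = (3 - (5 + 2)²)*41 - 74 = (3 - 1*7²)*41 - 74 = (3 - 1*49)*41 - 74 = (3 - 49)*41 - 74 = -46*41 - 74 = -1886 - 74 = -1960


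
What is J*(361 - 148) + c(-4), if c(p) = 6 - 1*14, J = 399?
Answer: 84979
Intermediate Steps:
c(p) = -8 (c(p) = 6 - 14 = -8)
J*(361 - 148) + c(-4) = 399*(361 - 148) - 8 = 399*213 - 8 = 84987 - 8 = 84979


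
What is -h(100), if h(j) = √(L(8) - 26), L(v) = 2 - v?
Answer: -4*I*√2 ≈ -5.6569*I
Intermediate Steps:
h(j) = 4*I*√2 (h(j) = √((2 - 1*8) - 26) = √((2 - 8) - 26) = √(-6 - 26) = √(-32) = 4*I*√2)
-h(100) = -4*I*√2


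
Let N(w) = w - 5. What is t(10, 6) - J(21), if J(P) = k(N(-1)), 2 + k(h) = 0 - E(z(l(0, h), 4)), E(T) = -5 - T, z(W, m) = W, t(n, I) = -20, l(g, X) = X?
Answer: -17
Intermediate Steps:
N(w) = -5 + w
k(h) = 3 + h (k(h) = -2 + (0 - (-5 - h)) = -2 + (0 + (5 + h)) = -2 + (5 + h) = 3 + h)
J(P) = -3 (J(P) = 3 + (-5 - 1) = 3 - 6 = -3)
t(10, 6) - J(21) = -20 - 1*(-3) = -20 + 3 = -17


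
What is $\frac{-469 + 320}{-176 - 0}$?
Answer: $\frac{149}{176} \approx 0.84659$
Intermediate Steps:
$\frac{-469 + 320}{-176 - 0} = - \frac{149}{-176 + 0} = - \frac{149}{-176} = \left(-149\right) \left(- \frac{1}{176}\right) = \frac{149}{176}$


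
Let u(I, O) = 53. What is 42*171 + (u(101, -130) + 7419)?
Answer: 14654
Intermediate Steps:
42*171 + (u(101, -130) + 7419) = 42*171 + (53 + 7419) = 7182 + 7472 = 14654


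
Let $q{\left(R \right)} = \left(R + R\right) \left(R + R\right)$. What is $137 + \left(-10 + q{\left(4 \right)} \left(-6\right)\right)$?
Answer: $-257$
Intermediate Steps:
$q{\left(R \right)} = 4 R^{2}$ ($q{\left(R \right)} = 2 R 2 R = 4 R^{2}$)
$137 + \left(-10 + q{\left(4 \right)} \left(-6\right)\right) = 137 + \left(-10 + 4 \cdot 4^{2} \left(-6\right)\right) = 137 + \left(-10 + 4 \cdot 16 \left(-6\right)\right) = 137 + \left(-10 + 64 \left(-6\right)\right) = 137 - 394 = -257$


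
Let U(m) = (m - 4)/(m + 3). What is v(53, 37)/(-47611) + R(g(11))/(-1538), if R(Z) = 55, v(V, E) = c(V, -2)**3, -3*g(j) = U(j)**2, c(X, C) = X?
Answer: -231591431/73225718 ≈ -3.1627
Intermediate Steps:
U(m) = (-4 + m)/(3 + m)
g(j) = -(-4 + j)**2/(3*(3 + j)**2) (g(j) = -(-4 + j)**2/(3 + j)**2/3 = -(-4 + j)**2/(3*(3 + j)**2))
v(V, E) = V**3
v(53, 37)/(-47611) + R(g(11))/(-1538) = 53**3/(-47611) + 55/(-1538) = 148877*(-1/47611) + 55*(-1/1538) = -148877/47611 - 55/1538 = -231591431/73225718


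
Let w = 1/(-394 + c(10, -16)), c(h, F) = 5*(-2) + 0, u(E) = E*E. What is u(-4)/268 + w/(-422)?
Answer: 682019/11422696 ≈ 0.059707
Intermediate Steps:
u(E) = E**2
c(h, F) = -10 (c(h, F) = -10 + 0 = -10)
w = -1/404 (w = 1/(-394 - 10) = 1/(-404) = -1/404 ≈ -0.0024752)
u(-4)/268 + w/(-422) = (-4)**2/268 - 1/404/(-422) = 16*(1/268) - 1/404*(-1/422) = 4/67 + 1/170488 = 682019/11422696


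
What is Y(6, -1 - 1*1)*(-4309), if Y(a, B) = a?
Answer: -25854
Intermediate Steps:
Y(6, -1 - 1*1)*(-4309) = 6*(-4309) = -25854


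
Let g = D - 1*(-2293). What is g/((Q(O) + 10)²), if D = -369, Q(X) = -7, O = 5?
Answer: 1924/9 ≈ 213.78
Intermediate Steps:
g = 1924 (g = -369 - 1*(-2293) = -369 + 2293 = 1924)
g/((Q(O) + 10)²) = 1924/((-7 + 10)²) = 1924/(3²) = 1924/9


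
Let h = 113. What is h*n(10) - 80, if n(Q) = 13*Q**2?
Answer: 146820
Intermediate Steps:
h*n(10) - 80 = 113*(13*10**2) - 80 = 113*(13*100) - 80 = 113*1300 - 80 = 146900 - 80 = 146820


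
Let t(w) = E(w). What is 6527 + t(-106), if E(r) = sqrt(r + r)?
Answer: 6527 + 2*I*sqrt(53) ≈ 6527.0 + 14.56*I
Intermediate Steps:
E(r) = sqrt(2)*sqrt(r) (E(r) = sqrt(2*r) = sqrt(2)*sqrt(r))
t(w) = sqrt(2)*sqrt(w)
6527 + t(-106) = 6527 + sqrt(2)*sqrt(-106) = 6527 + sqrt(2)*(I*sqrt(106)) = 6527 + 2*I*sqrt(53)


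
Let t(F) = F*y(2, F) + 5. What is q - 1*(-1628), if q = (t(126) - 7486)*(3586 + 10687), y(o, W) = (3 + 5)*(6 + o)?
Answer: 8322787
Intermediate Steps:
y(o, W) = 48 + 8*o (y(o, W) = 8*(6 + o) = 48 + 8*o)
t(F) = 5 + 64*F (t(F) = F*(48 + 8*2) + 5 = F*(48 + 16) + 5 = F*64 + 5 = 64*F + 5 = 5 + 64*F)
q = 8321159 (q = ((5 + 64*126) - 7486)*(3586 + 10687) = ((5 + 8064) - 7486)*14273 = (8069 - 7486)*14273 = 583*14273 = 8321159)
q - 1*(-1628) = 8321159 - 1*(-1628) = 8321159 + 1628 = 8322787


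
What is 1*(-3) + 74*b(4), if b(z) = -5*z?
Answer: -1483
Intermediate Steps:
1*(-3) + 74*b(4) = 1*(-3) + 74*(-5*4) = -3 + 74*(-20) = -3 - 1480 = -1483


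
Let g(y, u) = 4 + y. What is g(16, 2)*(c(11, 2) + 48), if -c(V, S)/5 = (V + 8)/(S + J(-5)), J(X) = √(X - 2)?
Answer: 6760/11 + 1900*I*√7/11 ≈ 614.55 + 456.99*I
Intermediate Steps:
J(X) = √(-2 + X)
c(V, S) = -5*(8 + V)/(S + I*√7) (c(V, S) = -5*(V + 8)/(S + √(-2 - 5)) = -5*(8 + V)/(S + √(-7)) = -5*(8 + V)/(S + I*√7))
g(16, 2)*(c(11, 2) + 48) = (4 + 16)*(5*(-8 - 1*11)/(2 + I*√7) + 48) = 20*(5*(-8 - 11)/(2 + I*√7) + 48) = 20*(5*(-19)/(2 + I*√7) + 48) = 20*(-95/(2 + I*√7) + 48) = 20*(48 - 95/(2 + I*√7)) = 960 - 1900/(2 + I*√7)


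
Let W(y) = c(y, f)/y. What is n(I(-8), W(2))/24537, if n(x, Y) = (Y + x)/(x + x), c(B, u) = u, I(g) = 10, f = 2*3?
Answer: 13/490740 ≈ 2.6491e-5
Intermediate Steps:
f = 6
W(y) = 6/y
n(x, Y) = (Y + x)/(2*x) (n(x, Y) = (Y + x)/((2*x)) = (Y + x)*(1/(2*x)) = (Y + x)/(2*x))
n(I(-8), W(2))/24537 = ((½)*(6/2 + 10)/10)/24537 = ((½)*(⅒)*(6*(½) + 10))*(1/24537) = ((½)*(⅒)*(3 + 10))*(1/24537) = ((½)*(⅒)*13)*(1/24537) = (13/20)*(1/24537) = 13/490740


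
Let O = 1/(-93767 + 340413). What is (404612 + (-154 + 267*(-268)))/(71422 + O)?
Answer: 82108946692/17615950613 ≈ 4.6611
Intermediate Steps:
O = 1/246646 ≈ 4.0544e-6
(404612 + (-154 + 267*(-268)))/(71422 + O) = (404612 + (-154 + 267*(-268)))/(71422 + 1/246646) = (404612 + (-154 - 71556))/(17615950613/246646) = (404612 - 71710)*(246646/17615950613) = 332902*(246646/17615950613) = 82108946692/17615950613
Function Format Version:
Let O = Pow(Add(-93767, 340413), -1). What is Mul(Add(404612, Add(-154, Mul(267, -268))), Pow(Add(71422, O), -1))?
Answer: Rational(82108946692, 17615950613) ≈ 4.6611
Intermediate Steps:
O = Rational(1, 246646) (O = Pow(246646, -1) = Rational(1, 246646) ≈ 4.0544e-6)
Mul(Add(404612, Add(-154, Mul(267, -268))), Pow(Add(71422, O), -1)) = Mul(Add(404612, Add(-154, Mul(267, -268))), Pow(Add(71422, Rational(1, 246646)), -1)) = Mul(Add(404612, Add(-154, -71556)), Pow(Rational(17615950613, 246646), -1)) = Mul(Add(404612, -71710), Rational(246646, 17615950613)) = Mul(332902, Rational(246646, 17615950613)) = Rational(82108946692, 17615950613)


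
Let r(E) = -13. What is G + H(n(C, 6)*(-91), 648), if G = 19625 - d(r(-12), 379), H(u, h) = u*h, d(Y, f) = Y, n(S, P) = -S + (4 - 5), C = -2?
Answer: -39330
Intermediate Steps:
n(S, P) = -1 - S (n(S, P) = -S - 1 = -1 - S)
H(u, h) = h*u
G = 19638 (G = 19625 - 1*(-13) = 19625 + 13 = 19638)
G + H(n(C, 6)*(-91), 648) = 19638 + 648*((-1 - 1*(-2))*(-91)) = 19638 + 648*((-1 + 2)*(-91)) = 19638 + 648*(1*(-91)) = 19638 + 648*(-91) = 19638 - 58968 = -39330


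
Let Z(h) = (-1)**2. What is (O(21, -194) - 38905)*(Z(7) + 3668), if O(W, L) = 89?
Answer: -142415904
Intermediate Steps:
Z(h) = 1
(O(21, -194) - 38905)*(Z(7) + 3668) = (89 - 38905)*(1 + 3668) = -38816*3669 = -142415904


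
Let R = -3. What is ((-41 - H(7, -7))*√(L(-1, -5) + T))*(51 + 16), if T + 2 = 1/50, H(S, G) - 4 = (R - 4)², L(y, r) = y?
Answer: -3149*I*√298/5 ≈ -10872.0*I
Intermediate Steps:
H(S, G) = 53 (H(S, G) = 4 + (-3 - 4)² = 4 + (-7)² = 4 + 49 = 53)
T = -99/50 (T = -2 + 1/50 = -99/50 ≈ -1.9800)
((-41 - H(7, -7))*√(L(-1, -5) + T))*(51 + 16) = ((-41 - 1*53)*√(-1 - 99/50))*(51 + 16) = ((-41 - 53)*√(-149/50))*67 = -47*I*√298/5*67 = -3149*I*√298/5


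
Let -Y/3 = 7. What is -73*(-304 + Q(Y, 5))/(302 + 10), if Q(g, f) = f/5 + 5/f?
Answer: 11023/156 ≈ 70.660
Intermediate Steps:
Y = -21 (Y = -3*7 = -21)
Q(g, f) = 5/f + f/5 (Q(g, f) = f*(⅕) + 5/f = f/5 + 5/f = 5/f + f/5)
-73*(-304 + Q(Y, 5))/(302 + 10) = -73*(-304 + (5/5 + (⅕)*5))/(302 + 10) = -73*(-304 + (5*(⅕) + 1))/312 = -73*(-304 + (1 + 1))/312 = -73*(-304 + 2)/312 = -(-22046)/312 = -73*(-151/156) = 11023/156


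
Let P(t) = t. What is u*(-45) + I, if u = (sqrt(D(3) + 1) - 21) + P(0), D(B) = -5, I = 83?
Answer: 1028 - 90*I ≈ 1028.0 - 90.0*I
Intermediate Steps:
u = -21 + 2*I (u = (sqrt(-5 + 1) - 21) + 0 = (sqrt(-4) - 21) + 0 = (2*I - 21) + 0 = (-21 + 2*I) + 0 = -21 + 2*I ≈ -21.0 + 2.0*I)
u*(-45) + I = (-21 + 2*I)*(-45) + 83 = (945 - 90*I) + 83 = 1028 - 90*I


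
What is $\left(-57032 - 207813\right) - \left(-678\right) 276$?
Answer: $-77717$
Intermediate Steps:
$\left(-57032 - 207813\right) - \left(-678\right) 276 = \left(-57032 - 207813\right) - -187128 = -264845 + 187128 = -77717$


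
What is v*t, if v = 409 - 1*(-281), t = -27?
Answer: -18630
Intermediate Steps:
v = 690 (v = 409 + 281 = 690)
v*t = 690*(-27) = -18630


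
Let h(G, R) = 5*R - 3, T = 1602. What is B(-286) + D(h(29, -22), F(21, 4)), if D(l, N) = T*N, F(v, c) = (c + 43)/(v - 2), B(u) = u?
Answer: 69860/19 ≈ 3676.8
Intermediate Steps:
F(v, c) = (43 + c)/(-2 + v)
h(G, R) = -3 + 5*R
D(l, N) = 1602*N
B(-286) + D(h(29, -22), F(21, 4)) = -286 + 1602*((43 + 4)/(-2 + 21)) = -286 + 1602*(47/19) = -286 + 75294/19 = 69860/19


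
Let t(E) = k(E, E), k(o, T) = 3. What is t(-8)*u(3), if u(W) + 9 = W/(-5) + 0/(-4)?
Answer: -144/5 ≈ -28.800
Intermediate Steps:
t(E) = 3
u(W) = -9 - W/5 (u(W) = -9 + (W/(-5) + 0/(-4)) = -9 + (W*(-⅕) + 0*(-¼)) = -9 + (-W/5 + 0) = -9 - W/5)
t(-8)*u(3) = 3*(-9 - ⅕*3) = 3*(-9 - ⅗) = 3*(-48/5) = -144/5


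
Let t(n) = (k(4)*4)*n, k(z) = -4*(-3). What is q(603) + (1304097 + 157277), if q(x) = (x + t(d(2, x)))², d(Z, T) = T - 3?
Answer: 865997783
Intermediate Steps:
d(Z, T) = -3 + T
k(z) = 12
t(n) = 48*n (t(n) = (12*4)*n = 48*n)
q(x) = (-144 + 49*x)² (q(x) = (x + 48*(-3 + x))² = (x + (-144 + 48*x))² = (-144 + 49*x)²)
q(603) + (1304097 + 157277) = (-144 + 49*603)² + (1304097 + 157277) = (-144 + 29547)² + 1461374 = 29403² + 1461374 = 864536409 + 1461374 = 865997783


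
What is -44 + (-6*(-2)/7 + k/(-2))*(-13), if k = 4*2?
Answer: -100/7 ≈ -14.286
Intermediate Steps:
k = 8
-44 + (-6*(-2)/7 + k/(-2))*(-13) = -44 + (-6*(-2)/7 + 8/(-2))*(-13) = -44 + (-3*(-4)*(⅐) + 8*(-½))*(-13) = -44 + (12*(⅐) - 4)*(-13) = -44 + (12/7 - 4)*(-13) = -44 - 16/7*(-13) = -44 + 208/7 = -100/7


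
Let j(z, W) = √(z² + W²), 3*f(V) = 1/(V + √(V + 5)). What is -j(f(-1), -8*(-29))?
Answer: -√484417/3 ≈ -232.00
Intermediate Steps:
f(V) = 1/(3*(V + √(5 + V))) (f(V) = 1/(3*(V + √(V + 5))) = 1/(3*(V + √(5 + V))))
j(z, W) = √(W² + z²)
-j(f(-1), -8*(-29)) = -√((-8*(-29))² + (1/(3*(-1 + √(5 - 1))))²) = -√(232² + (1/(3*(-1 + √4)))²) = -√(53824 + (1/(3*(-1 + 2)))²) = -√(53824 + ((⅓)/1)²) = -√(53824 + ((⅓)*1)²) = -√(53824 + (⅓)²) = -√(53824 + ⅑) = -√(484417/9) = -√484417/3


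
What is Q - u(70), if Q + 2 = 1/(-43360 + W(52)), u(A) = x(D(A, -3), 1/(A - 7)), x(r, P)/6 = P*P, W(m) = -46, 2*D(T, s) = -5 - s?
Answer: -114940411/57426138 ≈ -2.0015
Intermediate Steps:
D(T, s) = -5/2 - s/2 (D(T, s) = (-5 - s)/2 = -5/2 - s/2)
x(r, P) = 6*P² (x(r, P) = 6*(P*P) = 6*P²)
u(A) = 6/(-7 + A)² (u(A) = 6*(1/(A - 7))² = 6*(1/(-7 + A))² = 6/(-7 + A)²)
Q = -86813/43406 (Q = -2 + 1/(-43360 - 46) = -2 + 1/(-43406) = -2 - 1/43406 = -86813/43406 ≈ -2.0000)
Q - u(70) = -86813/43406 - 6/(-7 + 70)² = -86813/43406 - 6/63² = -86813/43406 - 6/3969 = -86813/43406 - 1*2/1323 = -86813/43406 - 2/1323 = -114940411/57426138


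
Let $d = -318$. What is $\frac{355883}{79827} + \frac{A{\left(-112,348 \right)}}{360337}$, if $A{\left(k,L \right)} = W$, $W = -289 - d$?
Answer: $\frac{11658193414}{2614965609} \approx 4.4583$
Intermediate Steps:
$W = 29$ ($W = -289 - -318 = -289 + 318 = 29$)
$A{\left(k,L \right)} = 29$
$\frac{355883}{79827} + \frac{A{\left(-112,348 \right)}}{360337} = \frac{355883}{79827} + \frac{29}{360337} = 355883 \cdot \frac{1}{79827} + 29 \cdot \frac{1}{360337} = \frac{32353}{7257} + \frac{29}{360337} = \frac{11658193414}{2614965609}$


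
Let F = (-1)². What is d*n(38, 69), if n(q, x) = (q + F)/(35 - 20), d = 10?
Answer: 26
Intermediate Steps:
F = 1
n(q, x) = 1/15 + q/15 (n(q, x) = (q + 1)/(35 - 20) = (1 + q)/15 = (1 + q)*(1/15) = 1/15 + q/15)
d*n(38, 69) = 10*(1/15 + (1/15)*38) = 10*(1/15 + 38/15) = 10*(13/5) = 26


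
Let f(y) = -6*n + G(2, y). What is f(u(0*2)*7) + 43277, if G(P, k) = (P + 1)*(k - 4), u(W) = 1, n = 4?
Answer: 43262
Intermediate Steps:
G(P, k) = (1 + P)*(-4 + k)
f(y) = -36 + 3*y (f(y) = -6*4 + (-4 + y - 4*2 + 2*y) = -24 + (-4 + y - 8 + 2*y) = -24 + (-12 + 3*y) = -36 + 3*y)
f(u(0*2)*7) + 43277 = (-36 + 3*(1*7)) + 43277 = (-36 + 3*7) + 43277 = (-36 + 21) + 43277 = -15 + 43277 = 43262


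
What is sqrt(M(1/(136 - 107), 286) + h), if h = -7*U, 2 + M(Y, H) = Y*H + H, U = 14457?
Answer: I*sqrt(84861221)/29 ≈ 317.66*I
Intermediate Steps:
M(Y, H) = -2 + H + H*Y (M(Y, H) = -2 + (Y*H + H) = -2 + (H*Y + H) = -2 + (H + H*Y) = -2 + H + H*Y)
h = -101199 (h = -7*14457 = -101199)
sqrt(M(1/(136 - 107), 286) + h) = sqrt((-2 + 286 + 286/(136 - 107)) - 101199) = sqrt((-2 + 286 + 286/29) - 101199) = sqrt(8522/29 - 101199) = sqrt(-2926249/29) = I*sqrt(84861221)/29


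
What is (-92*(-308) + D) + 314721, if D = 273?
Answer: 343330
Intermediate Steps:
(-92*(-308) + D) + 314721 = (-92*(-308) + 273) + 314721 = (28336 + 273) + 314721 = 28609 + 314721 = 343330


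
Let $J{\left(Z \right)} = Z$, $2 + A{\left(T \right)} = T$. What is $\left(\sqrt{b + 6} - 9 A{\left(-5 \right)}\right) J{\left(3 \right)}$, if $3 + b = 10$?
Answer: $189 + 3 \sqrt{13} \approx 199.82$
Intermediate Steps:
$b = 7$ ($b = -3 + 10 = 7$)
$A{\left(T \right)} = -2 + T$
$\left(\sqrt{b + 6} - 9 A{\left(-5 \right)}\right) J{\left(3 \right)} = \left(\sqrt{7 + 6} - 9 \left(-2 - 5\right)\right) 3 = \left(\sqrt{13} - -63\right) 3 = \left(\sqrt{13} + 63\right) 3 = \left(63 + \sqrt{13}\right) 3 = 189 + 3 \sqrt{13}$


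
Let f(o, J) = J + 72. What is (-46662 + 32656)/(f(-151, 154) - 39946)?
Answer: 7003/19860 ≈ 0.35262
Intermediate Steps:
f(o, J) = 72 + J
(-46662 + 32656)/(f(-151, 154) - 39946) = (-46662 + 32656)/((72 + 154) - 39946) = -14006/(226 - 39946) = -14006/(-39720) = -14006*(-1/39720) = 7003/19860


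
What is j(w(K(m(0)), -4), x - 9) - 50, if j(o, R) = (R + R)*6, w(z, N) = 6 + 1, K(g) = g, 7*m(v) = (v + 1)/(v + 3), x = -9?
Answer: -266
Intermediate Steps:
m(v) = (1 + v)/(7*(3 + v)) (m(v) = ((v + 1)/(v + 3))/7 = ((1 + v)/(3 + v))/7 = (1 + v)/(7*(3 + v)))
w(z, N) = 7
j(o, R) = 12*R (j(o, R) = (2*R)*6 = 12*R)
j(w(K(m(0)), -4), x - 9) - 50 = 12*(-9 - 9) - 50 = 12*(-18) - 50 = -216 - 50 = -266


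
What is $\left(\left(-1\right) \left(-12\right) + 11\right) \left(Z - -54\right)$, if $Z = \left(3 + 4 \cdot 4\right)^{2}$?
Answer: $9545$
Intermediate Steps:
$Z = 361$ ($Z = \left(3 + 16\right)^{2} = 19^{2} = 361$)
$\left(\left(-1\right) \left(-12\right) + 11\right) \left(Z - -54\right) = \left(\left(-1\right) \left(-12\right) + 11\right) \left(361 - -54\right) = \left(12 + 11\right) \left(361 + 54\right) = 23 \cdot 415 = 9545$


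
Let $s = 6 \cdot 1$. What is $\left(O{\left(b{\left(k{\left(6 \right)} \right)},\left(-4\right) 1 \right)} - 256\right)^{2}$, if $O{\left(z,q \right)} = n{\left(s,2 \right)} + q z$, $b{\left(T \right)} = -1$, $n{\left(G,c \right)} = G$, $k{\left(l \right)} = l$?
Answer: $60516$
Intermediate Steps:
$s = 6$
$O{\left(z,q \right)} = 6 + q z$
$\left(O{\left(b{\left(k{\left(6 \right)} \right)},\left(-4\right) 1 \right)} - 256\right)^{2} = \left(\left(6 + \left(-4\right) 1 \left(-1\right)\right) - 256\right)^{2} = \left(\left(6 - -4\right) - 256\right)^{2} = \left(\left(6 + 4\right) - 256\right)^{2} = \left(10 - 256\right)^{2} = \left(-246\right)^{2} = 60516$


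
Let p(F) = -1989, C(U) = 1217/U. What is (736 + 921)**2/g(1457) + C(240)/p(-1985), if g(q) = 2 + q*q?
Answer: 436026498991/337788051120 ≈ 1.2908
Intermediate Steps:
g(q) = 2 + q**2
(736 + 921)**2/g(1457) + C(240)/p(-1985) = (736 + 921)**2/(2 + 1457**2) + (1217/240)/(-1989) = 1657**2/(2 + 2122849) + (1217*(1/240))*(-1/1989) = 2745649/2122851 + (1217/240)*(-1/1989) = 2745649*(1/2122851) - 1217/477360 = 2745649/2122851 - 1217/477360 = 436026498991/337788051120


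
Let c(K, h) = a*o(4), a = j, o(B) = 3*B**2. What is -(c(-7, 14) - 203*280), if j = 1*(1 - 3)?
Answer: 56936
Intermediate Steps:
j = -2 (j = 1*(-2) = -2)
a = -2
c(K, h) = -96 (c(K, h) = -6*4**2 = -6*16 = -2*48 = -96)
-(c(-7, 14) - 203*280) = -(-96 - 203*280) = -(-96 - 56840) = -1*(-56936) = 56936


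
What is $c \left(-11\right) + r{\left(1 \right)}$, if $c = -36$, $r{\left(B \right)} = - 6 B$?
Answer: $390$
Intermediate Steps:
$c \left(-11\right) + r{\left(1 \right)} = \left(-36\right) \left(-11\right) - 6 = 396 - 6 = 390$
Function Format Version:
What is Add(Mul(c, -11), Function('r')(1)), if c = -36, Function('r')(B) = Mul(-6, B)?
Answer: 390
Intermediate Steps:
Add(Mul(c, -11), Function('r')(1)) = Add(Mul(-36, -11), Mul(-6, 1)) = Add(396, -6) = 390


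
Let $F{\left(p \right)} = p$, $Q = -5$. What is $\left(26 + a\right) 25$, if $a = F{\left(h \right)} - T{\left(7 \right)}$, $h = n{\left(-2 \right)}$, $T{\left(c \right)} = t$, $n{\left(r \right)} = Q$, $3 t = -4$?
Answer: $\frac{1675}{3} \approx 558.33$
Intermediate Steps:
$t = - \frac{4}{3}$ ($t = \frac{1}{3} \left(-4\right) = - \frac{4}{3} \approx -1.3333$)
$n{\left(r \right)} = -5$
$T{\left(c \right)} = - \frac{4}{3}$
$h = -5$
$a = - \frac{11}{3}$ ($a = -5 - - \frac{4}{3} = -5 + \frac{4}{3} = - \frac{11}{3} \approx -3.6667$)
$\left(26 + a\right) 25 = \left(26 - \frac{11}{3}\right) 25 = \frac{67}{3} \cdot 25 = \frac{1675}{3}$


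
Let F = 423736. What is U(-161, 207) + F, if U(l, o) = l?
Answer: 423575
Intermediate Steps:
U(-161, 207) + F = -161 + 423736 = 423575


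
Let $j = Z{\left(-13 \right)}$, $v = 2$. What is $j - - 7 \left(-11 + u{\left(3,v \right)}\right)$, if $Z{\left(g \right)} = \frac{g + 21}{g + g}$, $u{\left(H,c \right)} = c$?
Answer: $- \frac{823}{13} \approx -63.308$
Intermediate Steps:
$Z{\left(g \right)} = \frac{21 + g}{2 g}$
$j = - \frac{4}{13}$ ($j = \frac{21 - 13}{2 \left(-13\right)} = \frac{1}{2} \left(- \frac{1}{13}\right) 8 = - \frac{4}{13} \approx -0.30769$)
$j - - 7 \left(-11 + u{\left(3,v \right)}\right) = - \frac{4}{13} - - 7 \left(-11 + 2\right) = - \frac{4}{13} - \left(-7\right) \left(-9\right) = - \frac{4}{13} - 63 = - \frac{823}{13}$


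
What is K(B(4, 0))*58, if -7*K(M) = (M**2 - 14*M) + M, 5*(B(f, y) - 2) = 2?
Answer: 36888/175 ≈ 210.79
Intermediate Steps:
B(f, y) = 12/5 (B(f, y) = 2 + (1/5)*2 = 2 + 2/5 = 12/5)
K(M) = -M**2/7 + 13*M/7 (K(M) = -((M**2 - 14*M) + M)/7 = -(M**2 - 13*M)/7 = -M**2/7 + 13*M/7)
K(B(4, 0))*58 = ((1/7)*(12/5)*(13 - 1*12/5))*58 = ((1/7)*(12/5)*(13 - 12/5))*58 = ((1/7)*(12/5)*(53/5))*58 = (636/175)*58 = 36888/175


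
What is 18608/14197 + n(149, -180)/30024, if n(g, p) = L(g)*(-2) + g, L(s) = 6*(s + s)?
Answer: 510033473/426250728 ≈ 1.1966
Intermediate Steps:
L(s) = 12*s (L(s) = 6*(2*s) = 12*s)
n(g, p) = -23*g (n(g, p) = (12*g)*(-2) + g = -24*g + g = -23*g)
18608/14197 + n(149, -180)/30024 = 18608/14197 - 23*149/30024 = 18608*(1/14197) - 3427*1/30024 = 18608/14197 - 3427/30024 = 510033473/426250728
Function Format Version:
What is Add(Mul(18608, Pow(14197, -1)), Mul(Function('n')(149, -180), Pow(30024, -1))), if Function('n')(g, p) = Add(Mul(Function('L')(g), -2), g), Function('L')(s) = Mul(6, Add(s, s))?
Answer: Rational(510033473, 426250728) ≈ 1.1966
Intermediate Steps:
Function('L')(s) = Mul(12, s) (Function('L')(s) = Mul(6, Mul(2, s)) = Mul(12, s))
Function('n')(g, p) = Mul(-23, g) (Function('n')(g, p) = Add(Mul(Mul(12, g), -2), g) = Add(Mul(-24, g), g) = Mul(-23, g))
Add(Mul(18608, Pow(14197, -1)), Mul(Function('n')(149, -180), Pow(30024, -1))) = Add(Mul(18608, Pow(14197, -1)), Mul(Mul(-23, 149), Pow(30024, -1))) = Add(Mul(18608, Rational(1, 14197)), Mul(-3427, Rational(1, 30024))) = Add(Rational(18608, 14197), Rational(-3427, 30024)) = Rational(510033473, 426250728)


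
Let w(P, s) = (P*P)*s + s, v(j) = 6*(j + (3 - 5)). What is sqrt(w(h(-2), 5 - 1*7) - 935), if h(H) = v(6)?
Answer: I*sqrt(2089) ≈ 45.706*I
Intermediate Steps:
v(j) = -12 + 6*j (v(j) = 6*(j - 2) = 6*(-2 + j) = -12 + 6*j)
h(H) = 24 (h(H) = -12 + 6*6 = -12 + 36 = 24)
w(P, s) = s + s*P**2 (w(P, s) = P**2*s + s = s*P**2 + s = s + s*P**2)
sqrt(w(h(-2), 5 - 1*7) - 935) = sqrt((5 - 1*7)*(1 + 24**2) - 935) = sqrt((5 - 7)*(1 + 576) - 935) = sqrt(-2*577 - 935) = sqrt(-1154 - 935) = sqrt(-2089) = I*sqrt(2089)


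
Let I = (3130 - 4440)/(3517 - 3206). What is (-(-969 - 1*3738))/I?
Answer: -1463877/1310 ≈ -1117.5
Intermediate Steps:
I = -1310/311 ≈ -4.2122
(-(-969 - 1*3738))/I = (-(-969 - 1*3738))/(-1310/311) = -(-969 - 3738)*(-311/1310) = -1*(-4707)*(-311/1310) = 4707*(-311/1310) = -1463877/1310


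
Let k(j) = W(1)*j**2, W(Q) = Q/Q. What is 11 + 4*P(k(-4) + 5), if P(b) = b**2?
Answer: 1775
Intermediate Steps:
W(Q) = 1
k(j) = j**2 (k(j) = 1*j**2 = j**2)
11 + 4*P(k(-4) + 5) = 11 + 4*((-4)**2 + 5)**2 = 11 + 4*(16 + 5)**2 = 11 + 4*21**2 = 11 + 4*441 = 11 + 1764 = 1775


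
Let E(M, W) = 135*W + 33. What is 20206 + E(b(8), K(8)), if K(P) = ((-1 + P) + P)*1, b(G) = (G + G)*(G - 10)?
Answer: 22264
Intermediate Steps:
b(G) = 2*G*(-10 + G) (b(G) = (2*G)*(-10 + G) = 2*G*(-10 + G))
K(P) = -1 + 2*P (K(P) = (-1 + 2*P)*1 = -1 + 2*P)
E(M, W) = 33 + 135*W
20206 + E(b(8), K(8)) = 20206 + (33 + 135*(-1 + 2*8)) = 20206 + (33 + 135*(-1 + 16)) = 20206 + (33 + 135*15) = 20206 + (33 + 2025) = 20206 + 2058 = 22264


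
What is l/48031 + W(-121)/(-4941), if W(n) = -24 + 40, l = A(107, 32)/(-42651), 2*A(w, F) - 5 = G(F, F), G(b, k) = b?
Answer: -7283825401/2249330058738 ≈ -0.0032382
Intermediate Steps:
A(w, F) = 5/2 + F/2
l = -37/85302 (l = (5/2 + (½)*32)/(-42651) = (5/2 + 16)*(-1/42651) = (37/2)*(-1/42651) = -37/85302 ≈ -0.00043375)
W(n) = 16
l/48031 + W(-121)/(-4941) = -37/85302/48031 + 16/(-4941) = -37/85302*1/48031 + 16*(-1/4941) = -37/4097140362 - 16/4941 = -7283825401/2249330058738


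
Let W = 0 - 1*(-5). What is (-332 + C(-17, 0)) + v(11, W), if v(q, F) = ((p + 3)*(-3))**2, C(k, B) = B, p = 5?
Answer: 244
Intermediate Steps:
W = 5 (W = 0 + 5 = 5)
v(q, F) = 576 (v(q, F) = ((5 + 3)*(-3))**2 = (8*(-3))**2 = (-24)**2 = 576)
(-332 + C(-17, 0)) + v(11, W) = (-332 + 0) + 576 = -332 + 576 = 244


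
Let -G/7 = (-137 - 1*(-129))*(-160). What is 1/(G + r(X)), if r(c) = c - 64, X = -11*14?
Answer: -1/9178 ≈ -0.00010896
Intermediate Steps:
X = -154
r(c) = -64 + c
G = -8960 (G = -7*(-137 - 1*(-129))*(-160) = -7*(-137 + 129)*(-160) = -(-56)*(-160) = -7*1280 = -8960)
1/(G + r(X)) = 1/(-8960 + (-64 - 154)) = 1/(-8960 - 218) = 1/(-9178) = -1/9178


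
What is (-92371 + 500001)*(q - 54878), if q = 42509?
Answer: -5041975470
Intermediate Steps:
(-92371 + 500001)*(q - 54878) = (-92371 + 500001)*(42509 - 54878) = 407630*(-12369) = -5041975470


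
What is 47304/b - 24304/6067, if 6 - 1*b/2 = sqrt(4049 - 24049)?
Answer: 93506290/30389603 + 591300*I*sqrt(2)/5009 ≈ 3.0769 + 166.94*I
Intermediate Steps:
b = 12 - 200*I*sqrt(2) (b = 12 - 2*sqrt(4049 - 24049) = 12 - 200*I*sqrt(2) ≈ 12.0 - 282.84*I)
47304/b - 24304/6067 = 47304/(12 - 200*I*sqrt(2)) - 24304/6067 = -24304/6067 + 47304/(12 - 200*I*sqrt(2))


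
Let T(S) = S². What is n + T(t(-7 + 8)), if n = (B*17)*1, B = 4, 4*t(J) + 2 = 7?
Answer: 1113/16 ≈ 69.563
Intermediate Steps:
t(J) = 5/4 (t(J) = -½ + (¼)*7 = -½ + 7/4 = 5/4)
n = 68 (n = (4*17)*1 = 68*1 = 68)
n + T(t(-7 + 8)) = 68 + (5/4)² = 68 + 25/16 = 1113/16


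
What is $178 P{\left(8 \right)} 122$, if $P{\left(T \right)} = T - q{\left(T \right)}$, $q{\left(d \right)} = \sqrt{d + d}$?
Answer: $86864$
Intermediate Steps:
$q{\left(d \right)} = \sqrt{2} \sqrt{d}$ ($q{\left(d \right)} = \sqrt{2 d} = \sqrt{2} \sqrt{d}$)
$P{\left(T \right)} = T - \sqrt{2} \sqrt{T}$
$178 P{\left(8 \right)} 122 = 178 \left(8 - \sqrt{2} \sqrt{8}\right) 122 = 178 \left(8 - \sqrt{2} \cdot 2 \sqrt{2}\right) 122 = 178 \left(8 - 4\right) 122 = 178 \cdot 4 \cdot 122 = 712 \cdot 122 = 86864$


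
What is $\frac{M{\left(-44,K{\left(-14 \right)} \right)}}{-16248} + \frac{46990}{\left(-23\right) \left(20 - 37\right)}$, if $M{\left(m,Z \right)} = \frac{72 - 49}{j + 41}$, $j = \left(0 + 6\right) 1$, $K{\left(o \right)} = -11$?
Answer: $\frac{35884186447}{298589496} \approx 120.18$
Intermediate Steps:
$j = 6$ ($j = 6 \cdot 1 = 6$)
$M{\left(m,Z \right)} = \frac{23}{47}$ ($M{\left(m,Z \right)} = \frac{72 - 49}{6 + 41} = \frac{23}{47}$)
$\frac{M{\left(-44,K{\left(-14 \right)} \right)}}{-16248} + \frac{46990}{\left(-23\right) \left(20 - 37\right)} = \frac{23}{47 \left(-16248\right)} + \frac{46990}{\left(-23\right) \left(20 - 37\right)} = \frac{23}{47} \left(- \frac{1}{16248}\right) + \frac{46990}{\left(-23\right) \left(-17\right)} = - \frac{23}{763656} + \frac{46990}{391} = \frac{35884186447}{298589496}$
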